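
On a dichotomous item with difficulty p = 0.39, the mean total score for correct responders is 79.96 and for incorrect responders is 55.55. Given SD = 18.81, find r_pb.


q = 1 - p = 0.61
rpb = ((M1 - M0) / SD) * sqrt(p * q)
rpb = ((79.96 - 55.55) / 18.81) * sqrt(0.39 * 0.61)
rpb = 0.633

0.633


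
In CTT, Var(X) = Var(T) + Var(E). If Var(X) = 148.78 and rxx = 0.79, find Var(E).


var_true = rxx * var_obs = 0.79 * 148.78 = 117.5362
var_error = var_obs - var_true
var_error = 148.78 - 117.5362
var_error = 31.2438

31.2438


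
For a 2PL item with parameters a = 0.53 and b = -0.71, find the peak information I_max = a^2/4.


For 2PL, max info at theta = b = -0.71
I_max = a^2 / 4 = 0.53^2 / 4
= 0.2809 / 4
I_max = 0.0702

0.0702


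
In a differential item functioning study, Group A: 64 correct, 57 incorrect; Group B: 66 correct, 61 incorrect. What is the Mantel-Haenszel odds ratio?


Odds_A = 64/57 = 1.1228
Odds_B = 66/61 = 1.082
OR = Odds_A / Odds_B = 1.1228 / 1.082
Exactly, OR = (64 * 61) / (57 * 66) = 3904 / 3762
OR = 1.0377

1.0377


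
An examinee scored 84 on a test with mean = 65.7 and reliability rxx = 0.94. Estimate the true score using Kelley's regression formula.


T_est = rxx * X + (1 - rxx) * mean
T_est = 0.94 * 84 + 0.06 * 65.7
T_est = 78.96 + 3.942
T_est = 82.902

82.902


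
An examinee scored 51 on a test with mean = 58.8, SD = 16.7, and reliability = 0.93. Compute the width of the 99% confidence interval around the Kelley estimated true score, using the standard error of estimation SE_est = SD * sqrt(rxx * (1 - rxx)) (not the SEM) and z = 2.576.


True score estimate = 0.93*51 + 0.07*58.8 = 51.546
SE_est = SD * sqrt(rxx * (1 - rxx)) = 16.7 * sqrt(0.93 * 0.07) = 16.7 * sqrt(0.0651) = 4.260955
CI = T_est +/- z * SE_est, so width = 2 * z * SE_est = 2 * 2.576 * 4.260955
Width = 21.9524

21.9524


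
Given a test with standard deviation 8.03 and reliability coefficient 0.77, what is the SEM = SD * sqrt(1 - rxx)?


SEM = SD * sqrt(1 - rxx)
SEM = 8.03 * sqrt(1 - 0.77)
SEM = 8.03 * sqrt(0.23) = 8.03 * 0.479583
SEM = 3.8511

3.8511


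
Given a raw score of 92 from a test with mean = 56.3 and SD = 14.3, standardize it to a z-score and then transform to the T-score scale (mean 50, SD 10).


z = (X - mean) / SD = (92 - 56.3) / 14.3
z = 35.7 / 14.3
z = 2.4965
T-score = T = 50 + 10z
Carry z at full precision (z = 35.7 / 14.3) into the conversion:
T-score = 50 + 10 * (35.7 / 14.3) = 50 + 357 / 14.3
T-score = 50 + 24.965
T-score = 74.965

74.965


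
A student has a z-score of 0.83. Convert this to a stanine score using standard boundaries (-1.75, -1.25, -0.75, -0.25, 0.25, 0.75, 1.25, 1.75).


Stanine boundaries: [-1.75, -1.25, -0.75, -0.25, 0.25, 0.75, 1.25, 1.75]
z = 0.83
Check each boundary:
  z >= -1.75 -> could be stanine 2
  z >= -1.25 -> could be stanine 3
  z >= -0.75 -> could be stanine 4
  z >= -0.25 -> could be stanine 5
  z >= 0.25 -> could be stanine 6
  z >= 0.75 -> could be stanine 7
  z < 1.25
  z < 1.75
Highest qualifying boundary gives stanine = 7

7


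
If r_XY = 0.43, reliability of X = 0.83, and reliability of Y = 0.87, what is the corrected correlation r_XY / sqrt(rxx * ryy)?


r_corrected = rxy / sqrt(rxx * ryy)
= 0.43 / sqrt(0.83 * 0.87)
= 0.43 / sqrt(0.7221)
= 0.43 / 0.849765
r_corrected = 0.506

0.506


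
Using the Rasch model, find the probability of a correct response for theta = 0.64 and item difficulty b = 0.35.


theta - b = 0.64 - 0.35 = 0.29
exp(-(theta - b)) = exp(-0.29) = 0.7483
P = 1 / (1 + 0.7483)
P = 0.572

0.572


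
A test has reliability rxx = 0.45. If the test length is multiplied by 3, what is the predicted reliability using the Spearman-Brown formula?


r_new = (n * rxx) / (1 + (n-1) * rxx)
r_new = (3 * 0.45) / (1 + 2 * 0.45)
r_new = 1.35 / 1.9
r_new = 0.7105

0.7105


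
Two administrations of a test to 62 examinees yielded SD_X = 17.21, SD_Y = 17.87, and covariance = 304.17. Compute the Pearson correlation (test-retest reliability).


r = cov(X,Y) / (SD_X * SD_Y)
r = 304.17 / (17.21 * 17.87)
r = 304.17 / 307.5427
r = 0.989

0.989


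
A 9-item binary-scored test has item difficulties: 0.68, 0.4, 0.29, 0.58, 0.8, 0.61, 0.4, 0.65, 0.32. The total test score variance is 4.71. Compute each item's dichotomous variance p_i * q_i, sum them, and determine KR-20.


For each item, compute p_i * q_i:
  Item 1: 0.68 * 0.32 = 0.2176
  Item 2: 0.4 * 0.6 = 0.24
  Item 3: 0.29 * 0.71 = 0.2059
  Item 4: 0.58 * 0.42 = 0.2436
  Item 5: 0.8 * 0.2 = 0.16
  Item 6: 0.61 * 0.39 = 0.2379
  Item 7: 0.4 * 0.6 = 0.24
  Item 8: 0.65 * 0.35 = 0.2275
  Item 9: 0.32 * 0.68 = 0.2176
Sum(p_i * q_i) = 0.2176 + 0.24 + 0.2059 + 0.2436 + 0.16 + 0.2379 + 0.24 + 0.2275 + 0.2176 = 1.9901
KR-20 = (k/(k-1)) * (1 - Sum(p_i*q_i) / Var_total)
= (9/8) * (1 - 1.9901/4.71)
= 1.125 * 0.5775
KR-20 = 0.6497

0.6497


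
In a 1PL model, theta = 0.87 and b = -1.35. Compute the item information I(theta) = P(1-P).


P = 1/(1+exp(-(0.87--1.35))) = 0.902
I = P*(1-P) = 0.902 * 0.098
I = 0.0884

0.0884


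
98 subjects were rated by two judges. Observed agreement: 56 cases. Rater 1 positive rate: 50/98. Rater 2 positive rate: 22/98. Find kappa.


P_o = 56/98 = 0.571429
P_e = (50*22 + 48*76) / 9604 = 0.494377
kappa = (P_o - P_e) / (1 - P_e)
kappa = (0.571429 - 0.494377) / (1 - 0.494377)
kappa = 0.1524

0.1524


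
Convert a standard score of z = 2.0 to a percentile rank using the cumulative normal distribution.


CDF(z) = 0.5 * (1 + erf(z/sqrt(2)))
erf(1.4142) = 0.9545
CDF = 0.9772
Percentile rank = 0.9772 * 100 = 97.72

97.72


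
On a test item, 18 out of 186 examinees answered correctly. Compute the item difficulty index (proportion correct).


Item difficulty p = number correct / total examinees
p = 18 / 186
p = 0.0968

0.0968


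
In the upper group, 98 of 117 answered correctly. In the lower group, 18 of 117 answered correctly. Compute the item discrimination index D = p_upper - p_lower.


p_upper = 98/117 = 0.8376
p_lower = 18/117 = 0.1538
D = 0.8376 - 0.1538 = 0.6838

0.6838


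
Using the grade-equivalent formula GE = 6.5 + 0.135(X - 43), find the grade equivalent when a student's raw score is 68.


raw - median = 68 - 43 = 25
slope * diff = 0.135 * 25 = 3.375
GE = 6.5 + 3.375
GE = 9.875

9.875


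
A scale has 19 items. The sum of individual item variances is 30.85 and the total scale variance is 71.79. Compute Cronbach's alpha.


alpha = (k/(k-1)) * (1 - sum(si^2)/s_total^2)
= (19/18) * (1 - 30.85/71.79)
alpha = 0.602

0.602


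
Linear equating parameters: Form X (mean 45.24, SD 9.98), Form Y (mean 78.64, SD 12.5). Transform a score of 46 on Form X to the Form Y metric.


slope = SD_Y / SD_X = 12.5 / 9.98 ~ 1.2525
intercept = mean_Y - slope * mean_X = 78.64 - (12.5 / 9.98) * 45.24 ~ 21.9767
Y = slope * X + intercept. To avoid rounding drift from the rounded slope/intercept, evaluate the equivalent form Y = mean_Y + SD_Y * (X - mean_X) / SD_X at full precision:
Y = 78.64 + 12.5 * (46 - 45.24) / 9.98
Y = 78.64 + 12.5 * 0.76 / 9.98
Y = 78.64 + 9.5 / 9.98
Y = 78.64 + 0.9519
Y = 79.5919

79.5919


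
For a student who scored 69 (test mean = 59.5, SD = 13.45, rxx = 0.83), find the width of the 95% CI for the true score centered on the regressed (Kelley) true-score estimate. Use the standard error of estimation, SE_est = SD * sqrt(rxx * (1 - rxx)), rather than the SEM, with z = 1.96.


True score estimate = 0.83*69 + 0.17*59.5 = 67.385
SE_est = SD * sqrt(rxx * (1 - rxx)) = 13.45 * sqrt(0.83 * 0.17) = 13.45 * sqrt(0.1411) = 5.052261
CI = T_est +/- z * SE_est, so width = 2 * z * SE_est = 2 * 1.96 * 5.052261
Width = 19.8049

19.8049


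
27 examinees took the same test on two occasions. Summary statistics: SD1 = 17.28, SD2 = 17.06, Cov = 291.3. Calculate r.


r = cov(X,Y) / (SD_X * SD_Y)
r = 291.3 / (17.28 * 17.06)
r = 291.3 / 294.7968
r = 0.9881

0.9881


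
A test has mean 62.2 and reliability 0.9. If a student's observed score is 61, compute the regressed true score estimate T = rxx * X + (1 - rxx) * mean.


T_est = rxx * X + (1 - rxx) * mean
T_est = 0.9 * 61 + 0.1 * 62.2
T_est = 54.9 + 6.22
T_est = 61.12

61.12


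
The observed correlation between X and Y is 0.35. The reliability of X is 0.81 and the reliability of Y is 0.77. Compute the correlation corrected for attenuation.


r_corrected = rxy / sqrt(rxx * ryy)
= 0.35 / sqrt(0.81 * 0.77)
= 0.35 / sqrt(0.6237)
= 0.35 / 0.789747
r_corrected = 0.4432

0.4432


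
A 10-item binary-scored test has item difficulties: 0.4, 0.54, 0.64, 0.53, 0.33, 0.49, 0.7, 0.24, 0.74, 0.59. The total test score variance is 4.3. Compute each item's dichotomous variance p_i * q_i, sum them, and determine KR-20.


For each item, compute p_i * q_i:
  Item 1: 0.4 * 0.6 = 0.24
  Item 2: 0.54 * 0.46 = 0.2484
  Item 3: 0.64 * 0.36 = 0.2304
  Item 4: 0.53 * 0.47 = 0.2491
  Item 5: 0.33 * 0.67 = 0.2211
  Item 6: 0.49 * 0.51 = 0.2499
  Item 7: 0.7 * 0.3 = 0.21
  Item 8: 0.24 * 0.76 = 0.1824
  Item 9: 0.74 * 0.26 = 0.1924
  Item 10: 0.59 * 0.41 = 0.2419
Sum(p_i * q_i) = 0.24 + 0.2484 + 0.2304 + 0.2491 + 0.2211 + 0.2499 + 0.21 + 0.1824 + 0.1924 + 0.2419 = 2.2656
KR-20 = (k/(k-1)) * (1 - Sum(p_i*q_i) / Var_total)
= (10/9) * (1 - 2.2656/4.3)
= 1.1111 * 0.4731
KR-20 = 0.5257

0.5257


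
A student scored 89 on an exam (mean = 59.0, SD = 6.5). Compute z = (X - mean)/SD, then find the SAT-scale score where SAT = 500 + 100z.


z = (X - mean) / SD = (89 - 59.0) / 6.5
z = 30.0 / 6.5
z = 4.6154
SAT-scale = SAT = 500 + 100z
Carry z at full precision (z = 30.0 / 6.5) into the conversion:
SAT-scale = 500 + 100 * (30.0 / 6.5) = 500 + 3000 / 6.5
SAT-scale = 500 + 461.5385
SAT-scale = 961.5385

961.5385


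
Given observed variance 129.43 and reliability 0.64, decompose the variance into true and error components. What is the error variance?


var_true = rxx * var_obs = 0.64 * 129.43 = 82.8352
var_error = var_obs - var_true
var_error = 129.43 - 82.8352
var_error = 46.5948

46.5948


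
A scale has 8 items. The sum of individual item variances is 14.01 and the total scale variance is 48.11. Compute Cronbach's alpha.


alpha = (k/(k-1)) * (1 - sum(si^2)/s_total^2)
= (8/7) * (1 - 14.01/48.11)
alpha = 0.81

0.81


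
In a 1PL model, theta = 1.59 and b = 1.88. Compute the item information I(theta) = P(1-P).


P = 1/(1+exp(-(1.59-1.88))) = 0.428
I = P*(1-P) = 0.428 * 0.572
I = 0.2448

0.2448


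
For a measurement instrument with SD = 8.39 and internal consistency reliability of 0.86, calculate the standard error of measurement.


SEM = SD * sqrt(1 - rxx)
SEM = 8.39 * sqrt(1 - 0.86)
SEM = 8.39 * sqrt(0.14) = 8.39 * 0.374166
SEM = 3.1393

3.1393


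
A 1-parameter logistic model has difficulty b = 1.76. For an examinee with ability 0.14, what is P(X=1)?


theta - b = 0.14 - 1.76 = -1.62
exp(-(theta - b)) = exp(1.62) = 5.0531
P = 1 / (1 + 5.0531)
P = 0.1652

0.1652


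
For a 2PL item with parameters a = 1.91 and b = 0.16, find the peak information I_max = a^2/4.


For 2PL, max info at theta = b = 0.16
I_max = a^2 / 4 = 1.91^2 / 4
= 3.6481 / 4
I_max = 0.912

0.912


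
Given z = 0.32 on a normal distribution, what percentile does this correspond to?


CDF(z) = 0.5 * (1 + erf(z/sqrt(2)))
erf(0.2263) = 0.251
CDF = 0.6255
Percentile rank = 0.6255 * 100 = 62.55

62.55


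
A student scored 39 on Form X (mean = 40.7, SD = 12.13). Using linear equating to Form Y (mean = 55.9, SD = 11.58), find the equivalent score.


slope = SD_Y / SD_X = 11.58 / 12.13 ~ 0.9547
intercept = mean_Y - slope * mean_X = 55.9 - (11.58 / 12.13) * 40.7 ~ 17.0454
Y = slope * X + intercept. To avoid rounding drift from the rounded slope/intercept, evaluate the equivalent form Y = mean_Y + SD_Y * (X - mean_X) / SD_X at full precision:
Y = 55.9 + 11.58 * (39 - 40.7) / 12.13
Y = 55.9 - 11.58 * 1.7 / 12.13
Y = 55.9 - 19.686 / 12.13
Y = 55.9 - 1.6229
Y = 54.2771

54.2771


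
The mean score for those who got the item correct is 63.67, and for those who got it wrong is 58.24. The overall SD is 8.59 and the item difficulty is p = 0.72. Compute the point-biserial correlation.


q = 1 - p = 0.28
rpb = ((M1 - M0) / SD) * sqrt(p * q)
rpb = ((63.67 - 58.24) / 8.59) * sqrt(0.72 * 0.28)
rpb = 0.2838

0.2838


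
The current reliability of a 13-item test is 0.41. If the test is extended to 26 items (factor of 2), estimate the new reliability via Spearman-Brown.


r_new = (n * rxx) / (1 + (n-1) * rxx)
r_new = (2 * 0.41) / (1 + 1 * 0.41)
r_new = 0.82 / 1.41
r_new = 0.5816

0.5816


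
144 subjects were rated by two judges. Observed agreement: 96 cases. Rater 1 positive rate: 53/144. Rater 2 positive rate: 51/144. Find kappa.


P_o = 96/144 = 0.666667
P_e = (53*51 + 91*93) / 20736 = 0.538484
kappa = (P_o - P_e) / (1 - P_e)
kappa = (0.666667 - 0.538484) / (1 - 0.538484)
kappa = 0.2777

0.2777


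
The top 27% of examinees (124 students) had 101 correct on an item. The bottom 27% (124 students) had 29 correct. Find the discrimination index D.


p_upper = 101/124 = 0.8145
p_lower = 29/124 = 0.2339
D = 0.8145 - 0.2339 = 0.5806

0.5806


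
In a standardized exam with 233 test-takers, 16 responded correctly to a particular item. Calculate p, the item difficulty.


Item difficulty p = number correct / total examinees
p = 16 / 233
p = 0.0687

0.0687


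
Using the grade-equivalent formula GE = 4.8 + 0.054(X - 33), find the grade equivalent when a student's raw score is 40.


raw - median = 40 - 33 = 7
slope * diff = 0.054 * 7 = 0.378
GE = 4.8 + 0.378
GE = 5.178

5.178


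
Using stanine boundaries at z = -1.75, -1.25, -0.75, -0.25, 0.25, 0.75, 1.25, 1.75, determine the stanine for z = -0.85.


Stanine boundaries: [-1.75, -1.25, -0.75, -0.25, 0.25, 0.75, 1.25, 1.75]
z = -0.85
Check each boundary:
  z >= -1.75 -> could be stanine 2
  z >= -1.25 -> could be stanine 3
  z < -0.75
  z < -0.25
  z < 0.25
  z < 0.75
  z < 1.25
  z < 1.75
Highest qualifying boundary gives stanine = 3

3


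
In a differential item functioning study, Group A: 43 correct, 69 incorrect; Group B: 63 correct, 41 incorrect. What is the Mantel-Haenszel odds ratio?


Odds_A = 43/69 = 0.6232
Odds_B = 63/41 = 1.5366
OR = Odds_A / Odds_B = 0.6232 / 1.5366
Exactly, OR = (43 * 41) / (69 * 63) = 1763 / 4347
OR = 0.4056

0.4056


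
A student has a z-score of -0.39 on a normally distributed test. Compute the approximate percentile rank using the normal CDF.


CDF(z) = 0.5 * (1 + erf(z/sqrt(2)))
erf(-0.2758) = -0.3035
CDF = 0.3483
Percentile rank = 0.3483 * 100 = 34.83

34.83


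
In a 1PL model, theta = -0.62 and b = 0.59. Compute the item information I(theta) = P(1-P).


P = 1/(1+exp(-(-0.62-0.59))) = 0.2297
I = P*(1-P) = 0.2297 * 0.7703
I = 0.1769

0.1769


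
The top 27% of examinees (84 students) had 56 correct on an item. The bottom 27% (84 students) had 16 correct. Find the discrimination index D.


p_upper = 56/84 = 0.6667
p_lower = 16/84 = 0.1905
D = 0.6667 - 0.1905 = 0.4762

0.4762


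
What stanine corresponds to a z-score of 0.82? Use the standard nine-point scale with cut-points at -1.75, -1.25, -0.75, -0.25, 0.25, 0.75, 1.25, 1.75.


Stanine boundaries: [-1.75, -1.25, -0.75, -0.25, 0.25, 0.75, 1.25, 1.75]
z = 0.82
Check each boundary:
  z >= -1.75 -> could be stanine 2
  z >= -1.25 -> could be stanine 3
  z >= -0.75 -> could be stanine 4
  z >= -0.25 -> could be stanine 5
  z >= 0.25 -> could be stanine 6
  z >= 0.75 -> could be stanine 7
  z < 1.25
  z < 1.75
Highest qualifying boundary gives stanine = 7

7


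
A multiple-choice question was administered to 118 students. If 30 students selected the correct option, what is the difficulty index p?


Item difficulty p = number correct / total examinees
p = 30 / 118
p = 0.2542

0.2542


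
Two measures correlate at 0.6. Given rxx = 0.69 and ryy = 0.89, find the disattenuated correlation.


r_corrected = rxy / sqrt(rxx * ryy)
= 0.6 / sqrt(0.69 * 0.89)
= 0.6 / sqrt(0.6141)
= 0.6 / 0.783645
r_corrected = 0.7657

0.7657


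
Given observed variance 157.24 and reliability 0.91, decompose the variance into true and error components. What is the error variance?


var_true = rxx * var_obs = 0.91 * 157.24 = 143.0884
var_error = var_obs - var_true
var_error = 157.24 - 143.0884
var_error = 14.1516

14.1516


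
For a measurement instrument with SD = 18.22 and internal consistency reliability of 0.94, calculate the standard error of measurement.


SEM = SD * sqrt(1 - rxx)
SEM = 18.22 * sqrt(1 - 0.94)
SEM = 18.22 * sqrt(0.06) = 18.22 * 0.244949
SEM = 4.463

4.463


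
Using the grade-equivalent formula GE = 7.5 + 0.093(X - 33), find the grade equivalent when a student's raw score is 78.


raw - median = 78 - 33 = 45
slope * diff = 0.093 * 45 = 4.185
GE = 7.5 + 4.185
GE = 11.685

11.685


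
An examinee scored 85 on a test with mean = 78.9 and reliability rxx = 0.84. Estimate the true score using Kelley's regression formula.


T_est = rxx * X + (1 - rxx) * mean
T_est = 0.84 * 85 + 0.16 * 78.9
T_est = 71.4 + 12.624
T_est = 84.024

84.024


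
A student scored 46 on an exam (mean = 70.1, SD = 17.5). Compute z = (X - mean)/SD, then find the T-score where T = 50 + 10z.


z = (X - mean) / SD = (46 - 70.1) / 17.5
z = -24.1 / 17.5
z = -1.3771
T-score = T = 50 + 10z
Carry z at full precision (z = -24.1 / 17.5) into the conversion:
T-score = 50 + 10 * (-24.1 / 17.5) = 50 + -241 / 17.5
T-score = 50 + -13.7714
T-score = 36.2286

36.2286


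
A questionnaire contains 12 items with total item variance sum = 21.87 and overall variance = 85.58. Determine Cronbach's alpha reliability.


alpha = (k/(k-1)) * (1 - sum(si^2)/s_total^2)
= (12/11) * (1 - 21.87/85.58)
alpha = 0.8121

0.8121


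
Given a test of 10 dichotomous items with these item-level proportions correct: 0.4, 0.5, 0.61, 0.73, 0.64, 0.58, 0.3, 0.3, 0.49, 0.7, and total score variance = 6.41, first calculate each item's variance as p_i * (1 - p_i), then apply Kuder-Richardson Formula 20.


For each item, compute p_i * q_i:
  Item 1: 0.4 * 0.6 = 0.24
  Item 2: 0.5 * 0.5 = 0.25
  Item 3: 0.61 * 0.39 = 0.2379
  Item 4: 0.73 * 0.27 = 0.1971
  Item 5: 0.64 * 0.36 = 0.2304
  Item 6: 0.58 * 0.42 = 0.2436
  Item 7: 0.3 * 0.7 = 0.21
  Item 8: 0.3 * 0.7 = 0.21
  Item 9: 0.49 * 0.51 = 0.2499
  Item 10: 0.7 * 0.3 = 0.21
Sum(p_i * q_i) = 0.24 + 0.25 + 0.2379 + 0.1971 + 0.2304 + 0.2436 + 0.21 + 0.21 + 0.2499 + 0.21 = 2.2789
KR-20 = (k/(k-1)) * (1 - Sum(p_i*q_i) / Var_total)
= (10/9) * (1 - 2.2789/6.41)
= 1.1111 * 0.6445
KR-20 = 0.7161

0.7161


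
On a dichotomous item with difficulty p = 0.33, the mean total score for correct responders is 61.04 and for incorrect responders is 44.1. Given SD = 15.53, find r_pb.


q = 1 - p = 0.67
rpb = ((M1 - M0) / SD) * sqrt(p * q)
rpb = ((61.04 - 44.1) / 15.53) * sqrt(0.33 * 0.67)
rpb = 0.5129

0.5129


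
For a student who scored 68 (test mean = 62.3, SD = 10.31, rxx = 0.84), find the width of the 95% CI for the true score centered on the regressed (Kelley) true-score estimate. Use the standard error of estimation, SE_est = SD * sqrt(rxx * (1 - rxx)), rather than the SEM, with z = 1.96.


True score estimate = 0.84*68 + 0.16*62.3 = 67.088
SE_est = SD * sqrt(rxx * (1 - rxx)) = 10.31 * sqrt(0.84 * 0.16) = 10.31 * sqrt(0.1344) = 3.779708
CI = T_est +/- z * SE_est, so width = 2 * z * SE_est = 2 * 1.96 * 3.779708
Width = 14.8165

14.8165


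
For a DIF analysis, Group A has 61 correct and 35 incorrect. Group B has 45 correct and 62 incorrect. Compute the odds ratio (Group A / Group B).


Odds_A = 61/35 = 1.7429
Odds_B = 45/62 = 0.7258
OR = Odds_A / Odds_B = 1.7429 / 0.7258
Exactly, OR = (61 * 62) / (35 * 45) = 3782 / 1575
OR = 2.4013

2.4013


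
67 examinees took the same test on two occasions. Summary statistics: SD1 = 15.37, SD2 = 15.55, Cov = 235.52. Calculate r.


r = cov(X,Y) / (SD_X * SD_Y)
r = 235.52 / (15.37 * 15.55)
r = 235.52 / 239.0035
r = 0.9854

0.9854


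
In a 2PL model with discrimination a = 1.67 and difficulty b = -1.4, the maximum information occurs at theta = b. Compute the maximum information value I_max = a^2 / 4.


For 2PL, max info at theta = b = -1.4
I_max = a^2 / 4 = 1.67^2 / 4
= 2.7889 / 4
I_max = 0.6972

0.6972


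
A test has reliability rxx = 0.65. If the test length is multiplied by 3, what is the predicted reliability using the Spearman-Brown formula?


r_new = (n * rxx) / (1 + (n-1) * rxx)
r_new = (3 * 0.65) / (1 + 2 * 0.65)
r_new = 1.95 / 2.3
r_new = 0.8478

0.8478


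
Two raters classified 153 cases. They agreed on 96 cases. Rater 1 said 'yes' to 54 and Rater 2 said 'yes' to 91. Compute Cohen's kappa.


P_o = 96/153 = 0.627451
P_e = (54*91 + 99*62) / 23409 = 0.472126
kappa = (P_o - P_e) / (1 - P_e)
kappa = (0.627451 - 0.472126) / (1 - 0.472126)
kappa = 0.2942

0.2942


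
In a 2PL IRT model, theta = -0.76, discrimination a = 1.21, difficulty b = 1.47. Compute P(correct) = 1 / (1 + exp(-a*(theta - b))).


a*(theta - b) = 1.21 * (-0.76 - 1.47) = -2.6983
exp(--2.6983) = 14.8545
P = 1 / (1 + 14.8545)
P = 0.0631

0.0631


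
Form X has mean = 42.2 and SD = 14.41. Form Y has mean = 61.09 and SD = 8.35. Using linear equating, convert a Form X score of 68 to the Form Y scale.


slope = SD_Y / SD_X = 8.35 / 14.41 ~ 0.5795
intercept = mean_Y - slope * mean_X = 61.09 - (8.35 / 14.41) * 42.2 ~ 36.6368
Y = slope * X + intercept. To avoid rounding drift from the rounded slope/intercept, evaluate the equivalent form Y = mean_Y + SD_Y * (X - mean_X) / SD_X at full precision:
Y = 61.09 + 8.35 * (68 - 42.2) / 14.41
Y = 61.09 + 8.35 * 25.8 / 14.41
Y = 61.09 + 215.43 / 14.41
Y = 61.09 + 14.95
Y = 76.04

76.04


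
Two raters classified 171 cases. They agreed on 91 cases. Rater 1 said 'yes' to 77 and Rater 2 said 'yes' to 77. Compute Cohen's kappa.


P_o = 91/171 = 0.532164
P_e = (77*77 + 94*94) / 29241 = 0.504942
kappa = (P_o - P_e) / (1 - P_e)
kappa = (0.532164 - 0.504942) / (1 - 0.504942)
kappa = 0.055

0.055


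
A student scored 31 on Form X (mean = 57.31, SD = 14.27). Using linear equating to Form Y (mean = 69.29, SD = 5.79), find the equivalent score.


slope = SD_Y / SD_X = 5.79 / 14.27 ~ 0.4057
intercept = mean_Y - slope * mean_X = 69.29 - (5.79 / 14.27) * 57.31 ~ 46.0367
Y = slope * X + intercept. To avoid rounding drift from the rounded slope/intercept, evaluate the equivalent form Y = mean_Y + SD_Y * (X - mean_X) / SD_X at full precision:
Y = 69.29 + 5.79 * (31 - 57.31) / 14.27
Y = 69.29 - 5.79 * 26.31 / 14.27
Y = 69.29 - 152.3349 / 14.27
Y = 69.29 - 10.6752
Y = 58.6148

58.6148


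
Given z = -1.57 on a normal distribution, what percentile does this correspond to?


CDF(z) = 0.5 * (1 + erf(z/sqrt(2)))
erf(-1.1102) = -0.8836
CDF = 0.0582
Percentile rank = 0.0582 * 100 = 5.82

5.82


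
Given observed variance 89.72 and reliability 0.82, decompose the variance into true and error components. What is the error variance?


var_true = rxx * var_obs = 0.82 * 89.72 = 73.5704
var_error = var_obs - var_true
var_error = 89.72 - 73.5704
var_error = 16.1496

16.1496


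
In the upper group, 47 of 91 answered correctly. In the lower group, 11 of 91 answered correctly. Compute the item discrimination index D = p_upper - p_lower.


p_upper = 47/91 = 0.5165
p_lower = 11/91 = 0.1209
D = 0.5165 - 0.1209 = 0.3956

0.3956


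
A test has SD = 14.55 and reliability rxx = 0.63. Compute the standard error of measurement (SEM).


SEM = SD * sqrt(1 - rxx)
SEM = 14.55 * sqrt(1 - 0.63)
SEM = 14.55 * sqrt(0.37) = 14.55 * 0.608276
SEM = 8.8504

8.8504


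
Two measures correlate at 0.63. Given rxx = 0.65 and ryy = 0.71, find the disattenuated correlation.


r_corrected = rxy / sqrt(rxx * ryy)
= 0.63 / sqrt(0.65 * 0.71)
= 0.63 / sqrt(0.4615)
= 0.63 / 0.679338
r_corrected = 0.9274

0.9274


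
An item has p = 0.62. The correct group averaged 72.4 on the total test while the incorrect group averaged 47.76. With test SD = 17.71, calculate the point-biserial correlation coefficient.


q = 1 - p = 0.38
rpb = ((M1 - M0) / SD) * sqrt(p * q)
rpb = ((72.4 - 47.76) / 17.71) * sqrt(0.62 * 0.38)
rpb = 0.6753

0.6753


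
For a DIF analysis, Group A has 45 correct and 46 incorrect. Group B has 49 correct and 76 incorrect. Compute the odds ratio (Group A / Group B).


Odds_A = 45/46 = 0.9783
Odds_B = 49/76 = 0.6447
OR = Odds_A / Odds_B = 0.9783 / 0.6447
Exactly, OR = (45 * 76) / (46 * 49) = 3420 / 2254
OR = 1.5173

1.5173


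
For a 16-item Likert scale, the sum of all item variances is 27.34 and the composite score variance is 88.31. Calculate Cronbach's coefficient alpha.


alpha = (k/(k-1)) * (1 - sum(si^2)/s_total^2)
= (16/15) * (1 - 27.34/88.31)
alpha = 0.7364

0.7364


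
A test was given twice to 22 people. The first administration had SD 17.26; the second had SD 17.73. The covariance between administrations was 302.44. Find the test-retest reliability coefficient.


r = cov(X,Y) / (SD_X * SD_Y)
r = 302.44 / (17.26 * 17.73)
r = 302.44 / 306.0198
r = 0.9883

0.9883


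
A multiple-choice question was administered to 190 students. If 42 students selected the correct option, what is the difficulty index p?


Item difficulty p = number correct / total examinees
p = 42 / 190
p = 0.2211

0.2211


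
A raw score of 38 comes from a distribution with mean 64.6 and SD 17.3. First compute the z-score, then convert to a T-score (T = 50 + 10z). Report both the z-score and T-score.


z = (X - mean) / SD = (38 - 64.6) / 17.3
z = -26.6 / 17.3
z = -1.5376
T-score = T = 50 + 10z
Carry z at full precision (z = -26.6 / 17.3) into the conversion:
T-score = 50 + 10 * (-26.6 / 17.3) = 50 + -266 / 17.3
T-score = 50 + -15.3757
T-score = 34.6243

34.6243


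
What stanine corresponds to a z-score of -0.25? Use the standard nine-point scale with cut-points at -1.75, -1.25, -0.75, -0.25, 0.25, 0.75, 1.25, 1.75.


Stanine boundaries: [-1.75, -1.25, -0.75, -0.25, 0.25, 0.75, 1.25, 1.75]
z = -0.25
Check each boundary:
  z >= -1.75 -> could be stanine 2
  z >= -1.25 -> could be stanine 3
  z >= -0.75 -> could be stanine 4
  z >= -0.25 -> could be stanine 5
  z < 0.25
  z < 0.75
  z < 1.25
  z < 1.75
Highest qualifying boundary gives stanine = 5

5


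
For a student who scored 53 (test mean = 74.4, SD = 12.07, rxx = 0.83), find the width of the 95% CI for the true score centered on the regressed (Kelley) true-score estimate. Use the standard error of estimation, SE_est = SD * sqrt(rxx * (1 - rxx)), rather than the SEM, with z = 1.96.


True score estimate = 0.83*53 + 0.17*74.4 = 56.638
SE_est = SD * sqrt(rxx * (1 - rxx)) = 12.07 * sqrt(0.83 * 0.17) = 12.07 * sqrt(0.1411) = 4.533888
CI = T_est +/- z * SE_est, so width = 2 * z * SE_est = 2 * 1.96 * 4.533888
Width = 17.7728

17.7728


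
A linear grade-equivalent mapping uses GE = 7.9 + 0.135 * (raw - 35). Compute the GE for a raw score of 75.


raw - median = 75 - 35 = 40
slope * diff = 0.135 * 40 = 5.4
GE = 7.9 + 5.4
GE = 13.3

13.3


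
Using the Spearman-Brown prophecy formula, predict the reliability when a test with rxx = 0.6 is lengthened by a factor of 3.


r_new = (n * rxx) / (1 + (n-1) * rxx)
r_new = (3 * 0.6) / (1 + 2 * 0.6)
r_new = 1.8 / 2.2
r_new = 0.8182

0.8182


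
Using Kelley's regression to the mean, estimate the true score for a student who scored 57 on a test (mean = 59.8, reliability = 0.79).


T_est = rxx * X + (1 - rxx) * mean
T_est = 0.79 * 57 + 0.21 * 59.8
T_est = 45.03 + 12.558
T_est = 57.588

57.588


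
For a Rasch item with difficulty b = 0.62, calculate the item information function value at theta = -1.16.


P = 1/(1+exp(-(-1.16-0.62))) = 0.1443
I = P*(1-P) = 0.1443 * 0.8557
I = 0.1235

0.1235


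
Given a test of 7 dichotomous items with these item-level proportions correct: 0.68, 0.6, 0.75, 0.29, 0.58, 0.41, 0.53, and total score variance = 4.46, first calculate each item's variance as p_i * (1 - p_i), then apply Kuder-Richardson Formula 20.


For each item, compute p_i * q_i:
  Item 1: 0.68 * 0.32 = 0.2176
  Item 2: 0.6 * 0.4 = 0.24
  Item 3: 0.75 * 0.25 = 0.1875
  Item 4: 0.29 * 0.71 = 0.2059
  Item 5: 0.58 * 0.42 = 0.2436
  Item 6: 0.41 * 0.59 = 0.2419
  Item 7: 0.53 * 0.47 = 0.2491
Sum(p_i * q_i) = 0.2176 + 0.24 + 0.1875 + 0.2059 + 0.2436 + 0.2419 + 0.2491 = 1.5856
KR-20 = (k/(k-1)) * (1 - Sum(p_i*q_i) / Var_total)
= (7/6) * (1 - 1.5856/4.46)
= 1.1667 * 0.6445
KR-20 = 0.7519

0.7519


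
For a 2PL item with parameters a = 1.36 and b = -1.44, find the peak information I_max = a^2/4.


For 2PL, max info at theta = b = -1.44
I_max = a^2 / 4 = 1.36^2 / 4
= 1.8496 / 4
I_max = 0.4624

0.4624


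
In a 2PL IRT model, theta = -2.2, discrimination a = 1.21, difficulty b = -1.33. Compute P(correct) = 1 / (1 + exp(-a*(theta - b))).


a*(theta - b) = 1.21 * (-2.2 - -1.33) = -1.0527
exp(--1.0527) = 2.8654
P = 1 / (1 + 2.8654)
P = 0.2587

0.2587


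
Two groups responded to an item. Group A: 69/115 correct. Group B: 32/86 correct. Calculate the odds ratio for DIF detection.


Odds_A = 69/46 = 1.5
Odds_B = 32/54 = 0.5926
OR = Odds_A / Odds_B = 1.5 / 0.5926
Exactly, OR = (69 * 54) / (46 * 32) = 3726 / 1472
OR = 2.5312

2.5312


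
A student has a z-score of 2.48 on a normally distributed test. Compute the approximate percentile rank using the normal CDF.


CDF(z) = 0.5 * (1 + erf(z/sqrt(2)))
erf(1.7536) = 0.9869
CDF = 0.9934
Percentile rank = 0.9934 * 100 = 99.34

99.34


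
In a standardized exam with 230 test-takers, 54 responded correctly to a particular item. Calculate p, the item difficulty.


Item difficulty p = number correct / total examinees
p = 54 / 230
p = 0.2348

0.2348


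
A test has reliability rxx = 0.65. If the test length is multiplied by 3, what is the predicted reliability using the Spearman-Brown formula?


r_new = (n * rxx) / (1 + (n-1) * rxx)
r_new = (3 * 0.65) / (1 + 2 * 0.65)
r_new = 1.95 / 2.3
r_new = 0.8478

0.8478


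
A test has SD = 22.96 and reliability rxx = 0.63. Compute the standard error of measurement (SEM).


SEM = SD * sqrt(1 - rxx)
SEM = 22.96 * sqrt(1 - 0.63)
SEM = 22.96 * sqrt(0.37) = 22.96 * 0.608276
SEM = 13.966

13.966


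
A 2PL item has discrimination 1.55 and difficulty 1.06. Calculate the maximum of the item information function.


For 2PL, max info at theta = b = 1.06
I_max = a^2 / 4 = 1.55^2 / 4
= 2.4025 / 4
I_max = 0.6006

0.6006


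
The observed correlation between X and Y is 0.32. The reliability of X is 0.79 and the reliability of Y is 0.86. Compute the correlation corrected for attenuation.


r_corrected = rxy / sqrt(rxx * ryy)
= 0.32 / sqrt(0.79 * 0.86)
= 0.32 / sqrt(0.6794)
= 0.32 / 0.824257
r_corrected = 0.3882

0.3882


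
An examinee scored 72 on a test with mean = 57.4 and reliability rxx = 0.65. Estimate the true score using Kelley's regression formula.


T_est = rxx * X + (1 - rxx) * mean
T_est = 0.65 * 72 + 0.35 * 57.4
T_est = 46.8 + 20.09
T_est = 66.89

66.89


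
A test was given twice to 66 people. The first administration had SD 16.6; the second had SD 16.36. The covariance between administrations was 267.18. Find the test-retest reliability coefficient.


r = cov(X,Y) / (SD_X * SD_Y)
r = 267.18 / (16.6 * 16.36)
r = 267.18 / 271.576
r = 0.9838

0.9838


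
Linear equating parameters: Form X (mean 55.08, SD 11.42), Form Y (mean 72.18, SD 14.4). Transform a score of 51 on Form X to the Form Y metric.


slope = SD_Y / SD_X = 14.4 / 11.42 ~ 1.2609
intercept = mean_Y - slope * mean_X = 72.18 - (14.4 / 11.42) * 55.08 ~ 2.7271
Y = slope * X + intercept. To avoid rounding drift from the rounded slope/intercept, evaluate the equivalent form Y = mean_Y + SD_Y * (X - mean_X) / SD_X at full precision:
Y = 72.18 + 14.4 * (51 - 55.08) / 11.42
Y = 72.18 - 14.4 * 4.08 / 11.42
Y = 72.18 - 58.752 / 11.42
Y = 72.18 - 5.1447
Y = 67.0353

67.0353


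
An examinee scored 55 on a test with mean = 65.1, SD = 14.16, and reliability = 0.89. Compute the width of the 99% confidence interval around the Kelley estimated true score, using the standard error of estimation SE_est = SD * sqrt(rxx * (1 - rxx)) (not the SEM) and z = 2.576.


True score estimate = 0.89*55 + 0.11*65.1 = 56.111
SE_est = SD * sqrt(rxx * (1 - rxx)) = 14.16 * sqrt(0.89 * 0.11) = 14.16 * sqrt(0.0979) = 4.430519
CI = T_est +/- z * SE_est, so width = 2 * z * SE_est = 2 * 2.576 * 4.430519
Width = 22.826

22.826


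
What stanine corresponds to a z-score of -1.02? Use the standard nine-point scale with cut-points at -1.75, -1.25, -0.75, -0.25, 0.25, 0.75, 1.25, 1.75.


Stanine boundaries: [-1.75, -1.25, -0.75, -0.25, 0.25, 0.75, 1.25, 1.75]
z = -1.02
Check each boundary:
  z >= -1.75 -> could be stanine 2
  z >= -1.25 -> could be stanine 3
  z < -0.75
  z < -0.25
  z < 0.25
  z < 0.75
  z < 1.25
  z < 1.75
Highest qualifying boundary gives stanine = 3

3


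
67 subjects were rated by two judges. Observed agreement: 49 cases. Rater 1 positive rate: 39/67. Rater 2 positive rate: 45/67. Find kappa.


P_o = 49/67 = 0.731343
P_e = (39*45 + 28*22) / 4489 = 0.52818
kappa = (P_o - P_e) / (1 - P_e)
kappa = (0.731343 - 0.52818) / (1 - 0.52818)
kappa = 0.4306

0.4306


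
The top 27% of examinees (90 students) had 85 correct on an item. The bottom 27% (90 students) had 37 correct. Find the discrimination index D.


p_upper = 85/90 = 0.9444
p_lower = 37/90 = 0.4111
D = 0.9444 - 0.4111 = 0.5333

0.5333


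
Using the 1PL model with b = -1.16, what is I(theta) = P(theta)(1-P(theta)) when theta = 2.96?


P = 1/(1+exp(-(2.96--1.16))) = 0.984
I = P*(1-P) = 0.984 * 0.016
I = 0.0157

0.0157


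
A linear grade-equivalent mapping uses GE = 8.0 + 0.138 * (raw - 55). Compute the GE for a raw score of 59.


raw - median = 59 - 55 = 4
slope * diff = 0.138 * 4 = 0.552
GE = 8.0 + 0.552
GE = 8.552

8.552


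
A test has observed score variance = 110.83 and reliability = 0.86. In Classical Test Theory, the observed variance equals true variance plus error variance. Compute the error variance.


var_true = rxx * var_obs = 0.86 * 110.83 = 95.3138
var_error = var_obs - var_true
var_error = 110.83 - 95.3138
var_error = 15.5162

15.5162


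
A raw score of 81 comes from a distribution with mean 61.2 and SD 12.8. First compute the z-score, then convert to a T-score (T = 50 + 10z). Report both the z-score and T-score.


z = (X - mean) / SD = (81 - 61.2) / 12.8
z = 19.8 / 12.8
z = 1.5469
T-score = T = 50 + 10z
Carry z at full precision (z = 19.8 / 12.8) into the conversion:
T-score = 50 + 10 * (19.8 / 12.8) = 50 + 198 / 12.8
T-score = 50 + 15.4688
T-score = 65.4688

65.4688


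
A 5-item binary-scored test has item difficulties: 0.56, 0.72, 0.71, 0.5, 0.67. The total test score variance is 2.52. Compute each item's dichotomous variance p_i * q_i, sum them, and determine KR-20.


For each item, compute p_i * q_i:
  Item 1: 0.56 * 0.44 = 0.2464
  Item 2: 0.72 * 0.28 = 0.2016
  Item 3: 0.71 * 0.29 = 0.2059
  Item 4: 0.5 * 0.5 = 0.25
  Item 5: 0.67 * 0.33 = 0.2211
Sum(p_i * q_i) = 0.2464 + 0.2016 + 0.2059 + 0.25 + 0.2211 = 1.125
KR-20 = (k/(k-1)) * (1 - Sum(p_i*q_i) / Var_total)
= (5/4) * (1 - 1.125/2.52)
= 1.25 * 0.5536
KR-20 = 0.692

0.692


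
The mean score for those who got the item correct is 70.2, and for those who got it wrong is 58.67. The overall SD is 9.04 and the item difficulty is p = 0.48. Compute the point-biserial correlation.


q = 1 - p = 0.52
rpb = ((M1 - M0) / SD) * sqrt(p * q)
rpb = ((70.2 - 58.67) / 9.04) * sqrt(0.48 * 0.52)
rpb = 0.6372

0.6372


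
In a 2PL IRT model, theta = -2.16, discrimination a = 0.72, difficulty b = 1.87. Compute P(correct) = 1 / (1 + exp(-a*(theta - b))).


a*(theta - b) = 0.72 * (-2.16 - 1.87) = -2.9016
exp(--2.9016) = 18.2032
P = 1 / (1 + 18.2032)
P = 0.0521

0.0521


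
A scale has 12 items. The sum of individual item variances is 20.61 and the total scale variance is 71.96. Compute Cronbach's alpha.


alpha = (k/(k-1)) * (1 - sum(si^2)/s_total^2)
= (12/11) * (1 - 20.61/71.96)
alpha = 0.7785

0.7785


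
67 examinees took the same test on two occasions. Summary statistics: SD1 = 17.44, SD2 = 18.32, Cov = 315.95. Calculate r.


r = cov(X,Y) / (SD_X * SD_Y)
r = 315.95 / (17.44 * 18.32)
r = 315.95 / 319.5008
r = 0.9889

0.9889


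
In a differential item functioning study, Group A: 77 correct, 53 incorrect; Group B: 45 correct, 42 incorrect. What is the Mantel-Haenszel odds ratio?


Odds_A = 77/53 = 1.4528
Odds_B = 45/42 = 1.0714
OR = Odds_A / Odds_B = 1.4528 / 1.0714
Exactly, OR = (77 * 42) / (53 * 45) = 3234 / 2385
OR = 1.356

1.356


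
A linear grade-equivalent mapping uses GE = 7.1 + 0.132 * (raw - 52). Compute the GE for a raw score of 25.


raw - median = 25 - 52 = -27
slope * diff = 0.132 * -27 = -3.564
GE = 7.1 + -3.564
GE = 3.536

3.536


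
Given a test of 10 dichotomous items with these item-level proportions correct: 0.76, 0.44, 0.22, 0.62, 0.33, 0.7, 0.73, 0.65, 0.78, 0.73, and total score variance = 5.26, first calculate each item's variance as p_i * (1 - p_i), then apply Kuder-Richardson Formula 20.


For each item, compute p_i * q_i:
  Item 1: 0.76 * 0.24 = 0.1824
  Item 2: 0.44 * 0.56 = 0.2464
  Item 3: 0.22 * 0.78 = 0.1716
  Item 4: 0.62 * 0.38 = 0.2356
  Item 5: 0.33 * 0.67 = 0.2211
  Item 6: 0.7 * 0.3 = 0.21
  Item 7: 0.73 * 0.27 = 0.1971
  Item 8: 0.65 * 0.35 = 0.2275
  Item 9: 0.78 * 0.22 = 0.1716
  Item 10: 0.73 * 0.27 = 0.1971
Sum(p_i * q_i) = 0.1824 + 0.2464 + 0.1716 + 0.2356 + 0.2211 + 0.21 + 0.1971 + 0.2275 + 0.1716 + 0.1971 = 2.0604
KR-20 = (k/(k-1)) * (1 - Sum(p_i*q_i) / Var_total)
= (10/9) * (1 - 2.0604/5.26)
= 1.1111 * 0.6083
KR-20 = 0.6759

0.6759


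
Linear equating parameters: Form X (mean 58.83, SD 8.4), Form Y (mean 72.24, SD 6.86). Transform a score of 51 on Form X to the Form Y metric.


slope = SD_Y / SD_X = 6.86 / 8.4 ~ 0.8167
intercept = mean_Y - slope * mean_X = 72.24 - (6.86 / 8.4) * 58.83 ~ 24.1955
Y = slope * X + intercept. To avoid rounding drift from the rounded slope/intercept, evaluate the equivalent form Y = mean_Y + SD_Y * (X - mean_X) / SD_X at full precision:
Y = 72.24 + 6.86 * (51 - 58.83) / 8.4
Y = 72.24 - 6.86 * 7.83 / 8.4
Y = 72.24 - 53.7138 / 8.4
Y = 72.24 - 6.3945
Y = 65.8455

65.8455


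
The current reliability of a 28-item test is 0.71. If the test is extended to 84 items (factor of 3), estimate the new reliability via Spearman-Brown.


r_new = (n * rxx) / (1 + (n-1) * rxx)
r_new = (3 * 0.71) / (1 + 2 * 0.71)
r_new = 2.13 / 2.42
r_new = 0.8802

0.8802


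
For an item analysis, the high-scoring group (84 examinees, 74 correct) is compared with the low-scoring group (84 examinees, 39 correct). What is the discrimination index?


p_upper = 74/84 = 0.881
p_lower = 39/84 = 0.4643
D = 0.881 - 0.4643 = 0.4167

0.4167


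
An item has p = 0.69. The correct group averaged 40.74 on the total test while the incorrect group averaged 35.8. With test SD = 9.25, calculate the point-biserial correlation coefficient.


q = 1 - p = 0.31
rpb = ((M1 - M0) / SD) * sqrt(p * q)
rpb = ((40.74 - 35.8) / 9.25) * sqrt(0.69 * 0.31)
rpb = 0.247

0.247


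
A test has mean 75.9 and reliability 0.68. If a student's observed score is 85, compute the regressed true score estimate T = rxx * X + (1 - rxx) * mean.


T_est = rxx * X + (1 - rxx) * mean
T_est = 0.68 * 85 + 0.32 * 75.9
T_est = 57.8 + 24.288
T_est = 82.088

82.088


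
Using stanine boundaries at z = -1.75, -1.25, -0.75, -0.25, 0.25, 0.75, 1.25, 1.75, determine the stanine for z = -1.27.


Stanine boundaries: [-1.75, -1.25, -0.75, -0.25, 0.25, 0.75, 1.25, 1.75]
z = -1.27
Check each boundary:
  z >= -1.75 -> could be stanine 2
  z < -1.25
  z < -0.75
  z < -0.25
  z < 0.25
  z < 0.75
  z < 1.25
  z < 1.75
Highest qualifying boundary gives stanine = 2

2


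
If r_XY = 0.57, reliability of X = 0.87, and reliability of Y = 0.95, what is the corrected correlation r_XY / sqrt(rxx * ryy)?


r_corrected = rxy / sqrt(rxx * ryy)
= 0.57 / sqrt(0.87 * 0.95)
= 0.57 / sqrt(0.8265)
= 0.57 / 0.90912
r_corrected = 0.627

0.627
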